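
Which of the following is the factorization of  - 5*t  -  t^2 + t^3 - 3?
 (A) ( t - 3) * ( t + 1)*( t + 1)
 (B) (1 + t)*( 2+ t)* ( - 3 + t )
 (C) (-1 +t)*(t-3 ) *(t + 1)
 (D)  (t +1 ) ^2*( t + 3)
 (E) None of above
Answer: A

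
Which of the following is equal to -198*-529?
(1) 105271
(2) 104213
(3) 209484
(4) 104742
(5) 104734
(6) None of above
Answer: 4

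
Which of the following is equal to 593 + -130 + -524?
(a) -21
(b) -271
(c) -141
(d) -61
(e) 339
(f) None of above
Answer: d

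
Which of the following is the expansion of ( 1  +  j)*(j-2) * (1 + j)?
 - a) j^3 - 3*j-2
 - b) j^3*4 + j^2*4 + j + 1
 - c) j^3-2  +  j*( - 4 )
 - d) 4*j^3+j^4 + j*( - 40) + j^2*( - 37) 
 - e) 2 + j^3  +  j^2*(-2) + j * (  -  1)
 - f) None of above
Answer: a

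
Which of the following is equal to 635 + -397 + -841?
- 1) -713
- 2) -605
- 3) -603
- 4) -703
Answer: 3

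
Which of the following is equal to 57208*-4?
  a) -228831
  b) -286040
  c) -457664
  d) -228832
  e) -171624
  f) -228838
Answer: d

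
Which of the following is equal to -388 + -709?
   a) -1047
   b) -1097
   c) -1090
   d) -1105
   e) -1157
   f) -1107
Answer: b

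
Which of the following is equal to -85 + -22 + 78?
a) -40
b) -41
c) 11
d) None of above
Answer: d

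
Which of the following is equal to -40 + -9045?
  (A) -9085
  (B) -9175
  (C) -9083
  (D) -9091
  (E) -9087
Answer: A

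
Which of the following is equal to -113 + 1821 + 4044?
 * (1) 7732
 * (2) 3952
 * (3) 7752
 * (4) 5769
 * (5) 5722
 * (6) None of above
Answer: 6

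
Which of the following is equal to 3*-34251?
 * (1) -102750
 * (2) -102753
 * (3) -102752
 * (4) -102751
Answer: 2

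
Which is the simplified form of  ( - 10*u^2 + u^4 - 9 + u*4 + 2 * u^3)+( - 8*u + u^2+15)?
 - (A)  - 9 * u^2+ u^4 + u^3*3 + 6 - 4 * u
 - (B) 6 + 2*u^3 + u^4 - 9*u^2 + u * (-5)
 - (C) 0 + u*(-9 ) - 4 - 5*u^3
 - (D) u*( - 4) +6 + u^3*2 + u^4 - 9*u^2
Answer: D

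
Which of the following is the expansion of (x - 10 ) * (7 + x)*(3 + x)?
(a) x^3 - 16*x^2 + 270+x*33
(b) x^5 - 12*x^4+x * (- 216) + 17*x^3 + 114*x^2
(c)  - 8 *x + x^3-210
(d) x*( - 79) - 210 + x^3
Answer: d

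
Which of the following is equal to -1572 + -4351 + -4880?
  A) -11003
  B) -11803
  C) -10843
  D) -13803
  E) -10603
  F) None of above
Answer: F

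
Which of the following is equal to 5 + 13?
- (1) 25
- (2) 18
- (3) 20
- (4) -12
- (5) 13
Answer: 2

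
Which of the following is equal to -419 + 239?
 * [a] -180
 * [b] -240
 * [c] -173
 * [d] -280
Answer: a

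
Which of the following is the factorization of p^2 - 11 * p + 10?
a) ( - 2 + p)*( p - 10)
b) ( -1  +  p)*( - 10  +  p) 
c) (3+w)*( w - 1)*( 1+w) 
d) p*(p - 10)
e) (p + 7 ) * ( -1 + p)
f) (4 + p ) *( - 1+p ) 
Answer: b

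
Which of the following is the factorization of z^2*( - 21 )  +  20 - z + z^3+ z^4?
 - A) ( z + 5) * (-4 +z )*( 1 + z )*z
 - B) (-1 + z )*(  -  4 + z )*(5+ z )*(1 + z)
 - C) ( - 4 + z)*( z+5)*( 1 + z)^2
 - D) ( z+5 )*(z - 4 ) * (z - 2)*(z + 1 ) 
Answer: B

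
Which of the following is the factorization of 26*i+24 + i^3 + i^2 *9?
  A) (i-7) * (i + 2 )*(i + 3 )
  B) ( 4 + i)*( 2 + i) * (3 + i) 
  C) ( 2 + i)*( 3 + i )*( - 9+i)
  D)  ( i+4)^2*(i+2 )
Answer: B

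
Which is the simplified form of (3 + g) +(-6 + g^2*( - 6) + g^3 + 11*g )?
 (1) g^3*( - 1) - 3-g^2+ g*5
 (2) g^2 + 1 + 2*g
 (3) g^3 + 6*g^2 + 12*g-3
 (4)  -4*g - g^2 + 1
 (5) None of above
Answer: 5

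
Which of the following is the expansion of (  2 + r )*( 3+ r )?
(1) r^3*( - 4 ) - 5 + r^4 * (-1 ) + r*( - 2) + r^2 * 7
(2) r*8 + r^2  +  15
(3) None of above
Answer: 3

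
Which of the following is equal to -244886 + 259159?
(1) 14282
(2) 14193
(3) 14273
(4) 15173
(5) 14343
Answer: 3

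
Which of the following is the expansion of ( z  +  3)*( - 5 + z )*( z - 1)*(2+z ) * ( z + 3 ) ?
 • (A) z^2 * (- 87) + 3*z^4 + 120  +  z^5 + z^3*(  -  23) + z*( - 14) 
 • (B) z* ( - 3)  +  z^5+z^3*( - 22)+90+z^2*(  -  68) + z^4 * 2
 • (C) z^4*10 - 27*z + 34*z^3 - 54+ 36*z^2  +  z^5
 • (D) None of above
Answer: B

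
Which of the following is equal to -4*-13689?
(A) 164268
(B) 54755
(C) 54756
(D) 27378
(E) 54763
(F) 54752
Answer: C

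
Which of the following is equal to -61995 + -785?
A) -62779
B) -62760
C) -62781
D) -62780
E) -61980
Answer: D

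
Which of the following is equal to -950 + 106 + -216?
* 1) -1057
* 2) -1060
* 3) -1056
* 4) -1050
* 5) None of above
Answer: 2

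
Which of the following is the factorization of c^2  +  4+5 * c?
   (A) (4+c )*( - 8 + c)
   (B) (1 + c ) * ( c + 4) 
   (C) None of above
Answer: B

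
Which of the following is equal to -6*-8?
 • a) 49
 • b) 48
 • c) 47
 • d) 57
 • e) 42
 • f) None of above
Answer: b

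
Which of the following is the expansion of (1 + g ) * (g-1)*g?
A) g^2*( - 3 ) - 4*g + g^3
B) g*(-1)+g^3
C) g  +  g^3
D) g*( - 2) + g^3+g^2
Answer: B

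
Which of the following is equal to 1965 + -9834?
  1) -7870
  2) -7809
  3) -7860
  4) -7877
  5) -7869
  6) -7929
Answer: 5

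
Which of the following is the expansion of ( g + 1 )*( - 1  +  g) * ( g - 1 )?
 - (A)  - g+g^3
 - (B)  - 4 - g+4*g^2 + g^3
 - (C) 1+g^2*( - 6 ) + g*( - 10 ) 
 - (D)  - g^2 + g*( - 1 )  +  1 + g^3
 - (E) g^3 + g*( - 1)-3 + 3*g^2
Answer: D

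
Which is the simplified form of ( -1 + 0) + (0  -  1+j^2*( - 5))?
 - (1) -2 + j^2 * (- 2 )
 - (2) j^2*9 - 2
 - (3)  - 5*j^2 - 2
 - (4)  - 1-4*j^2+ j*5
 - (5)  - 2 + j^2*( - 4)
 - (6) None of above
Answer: 3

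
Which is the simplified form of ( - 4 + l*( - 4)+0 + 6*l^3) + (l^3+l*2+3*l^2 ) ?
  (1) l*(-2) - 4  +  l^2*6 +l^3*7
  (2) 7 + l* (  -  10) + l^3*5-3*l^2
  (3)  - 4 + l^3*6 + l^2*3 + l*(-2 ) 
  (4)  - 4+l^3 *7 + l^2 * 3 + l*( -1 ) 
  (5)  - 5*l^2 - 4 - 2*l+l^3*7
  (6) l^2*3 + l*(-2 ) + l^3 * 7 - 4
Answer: 6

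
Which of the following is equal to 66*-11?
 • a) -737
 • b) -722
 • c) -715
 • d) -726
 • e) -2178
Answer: d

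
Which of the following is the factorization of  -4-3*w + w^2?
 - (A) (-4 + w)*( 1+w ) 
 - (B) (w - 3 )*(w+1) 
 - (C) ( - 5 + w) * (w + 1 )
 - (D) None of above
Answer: A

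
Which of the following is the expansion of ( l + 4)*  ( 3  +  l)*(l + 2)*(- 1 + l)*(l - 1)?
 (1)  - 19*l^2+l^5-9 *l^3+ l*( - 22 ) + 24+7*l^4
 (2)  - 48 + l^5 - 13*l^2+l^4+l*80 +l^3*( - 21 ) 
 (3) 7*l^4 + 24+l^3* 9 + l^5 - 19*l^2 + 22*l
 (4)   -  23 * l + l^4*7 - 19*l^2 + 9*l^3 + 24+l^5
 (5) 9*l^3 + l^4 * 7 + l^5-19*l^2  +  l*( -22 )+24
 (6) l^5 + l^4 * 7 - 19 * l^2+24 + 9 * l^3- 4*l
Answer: 5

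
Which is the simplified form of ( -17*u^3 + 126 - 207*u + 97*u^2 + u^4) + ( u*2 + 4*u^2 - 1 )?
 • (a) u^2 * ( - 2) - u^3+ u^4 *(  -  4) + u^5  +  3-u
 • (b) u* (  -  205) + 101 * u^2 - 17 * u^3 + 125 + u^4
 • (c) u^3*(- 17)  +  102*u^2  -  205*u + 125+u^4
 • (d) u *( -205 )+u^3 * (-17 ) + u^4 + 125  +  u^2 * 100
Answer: b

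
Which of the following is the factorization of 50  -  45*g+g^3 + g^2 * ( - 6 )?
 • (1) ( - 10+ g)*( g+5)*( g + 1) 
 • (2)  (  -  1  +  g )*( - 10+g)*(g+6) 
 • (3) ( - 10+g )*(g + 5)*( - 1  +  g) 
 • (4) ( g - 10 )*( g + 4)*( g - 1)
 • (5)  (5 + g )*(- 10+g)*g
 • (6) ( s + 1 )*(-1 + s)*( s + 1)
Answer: 3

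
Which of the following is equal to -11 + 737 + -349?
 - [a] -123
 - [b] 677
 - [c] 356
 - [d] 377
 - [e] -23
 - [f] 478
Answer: d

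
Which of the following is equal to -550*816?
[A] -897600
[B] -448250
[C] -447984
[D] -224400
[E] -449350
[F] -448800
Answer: F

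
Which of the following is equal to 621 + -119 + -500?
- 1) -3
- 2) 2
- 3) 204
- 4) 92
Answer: 2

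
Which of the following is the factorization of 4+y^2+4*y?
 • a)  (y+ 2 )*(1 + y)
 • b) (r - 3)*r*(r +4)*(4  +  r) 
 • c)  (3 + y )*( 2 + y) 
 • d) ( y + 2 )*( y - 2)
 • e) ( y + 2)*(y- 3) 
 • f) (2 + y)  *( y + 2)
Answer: f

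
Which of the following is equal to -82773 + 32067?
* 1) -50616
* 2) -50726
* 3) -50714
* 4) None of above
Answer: 4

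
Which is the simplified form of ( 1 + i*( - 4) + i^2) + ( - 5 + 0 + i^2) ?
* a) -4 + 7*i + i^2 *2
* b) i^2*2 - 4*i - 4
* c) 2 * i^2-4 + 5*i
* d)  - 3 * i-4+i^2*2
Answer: b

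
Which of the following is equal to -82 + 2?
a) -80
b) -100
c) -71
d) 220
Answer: a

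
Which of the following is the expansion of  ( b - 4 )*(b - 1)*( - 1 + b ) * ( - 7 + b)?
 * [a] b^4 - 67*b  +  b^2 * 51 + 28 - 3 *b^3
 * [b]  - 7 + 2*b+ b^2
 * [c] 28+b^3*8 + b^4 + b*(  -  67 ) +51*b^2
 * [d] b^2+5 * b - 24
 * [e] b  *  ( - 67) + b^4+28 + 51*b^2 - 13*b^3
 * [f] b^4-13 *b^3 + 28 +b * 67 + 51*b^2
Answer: e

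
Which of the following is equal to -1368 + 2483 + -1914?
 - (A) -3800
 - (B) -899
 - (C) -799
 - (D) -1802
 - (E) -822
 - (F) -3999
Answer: C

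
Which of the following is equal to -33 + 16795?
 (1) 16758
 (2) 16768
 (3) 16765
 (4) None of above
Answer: 4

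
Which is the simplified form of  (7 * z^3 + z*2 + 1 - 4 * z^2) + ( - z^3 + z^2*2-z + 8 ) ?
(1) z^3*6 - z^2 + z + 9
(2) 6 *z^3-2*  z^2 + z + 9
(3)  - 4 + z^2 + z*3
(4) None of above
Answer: 2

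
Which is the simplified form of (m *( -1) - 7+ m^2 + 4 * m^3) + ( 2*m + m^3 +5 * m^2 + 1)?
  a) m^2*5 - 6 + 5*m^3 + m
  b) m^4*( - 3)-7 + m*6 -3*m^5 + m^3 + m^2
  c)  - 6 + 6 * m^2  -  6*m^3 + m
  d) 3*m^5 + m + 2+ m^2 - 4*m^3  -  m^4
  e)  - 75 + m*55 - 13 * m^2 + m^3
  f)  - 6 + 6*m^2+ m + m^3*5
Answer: f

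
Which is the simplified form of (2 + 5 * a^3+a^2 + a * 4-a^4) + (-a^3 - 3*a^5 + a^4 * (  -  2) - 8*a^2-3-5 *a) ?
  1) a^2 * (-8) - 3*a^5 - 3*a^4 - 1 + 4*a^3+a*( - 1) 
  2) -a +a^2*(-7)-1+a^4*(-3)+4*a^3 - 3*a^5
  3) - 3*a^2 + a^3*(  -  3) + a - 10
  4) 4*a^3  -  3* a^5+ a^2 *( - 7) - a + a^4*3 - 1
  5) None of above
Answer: 2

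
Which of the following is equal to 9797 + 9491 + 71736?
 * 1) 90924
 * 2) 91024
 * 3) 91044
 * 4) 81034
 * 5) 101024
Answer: 2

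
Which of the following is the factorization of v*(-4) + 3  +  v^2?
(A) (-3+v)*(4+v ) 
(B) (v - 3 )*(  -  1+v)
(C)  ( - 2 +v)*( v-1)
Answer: B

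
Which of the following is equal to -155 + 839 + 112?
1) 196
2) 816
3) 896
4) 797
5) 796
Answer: 5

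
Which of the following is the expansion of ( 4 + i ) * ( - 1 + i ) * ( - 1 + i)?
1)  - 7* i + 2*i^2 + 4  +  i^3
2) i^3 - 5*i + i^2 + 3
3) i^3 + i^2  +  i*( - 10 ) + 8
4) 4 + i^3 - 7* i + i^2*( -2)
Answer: 1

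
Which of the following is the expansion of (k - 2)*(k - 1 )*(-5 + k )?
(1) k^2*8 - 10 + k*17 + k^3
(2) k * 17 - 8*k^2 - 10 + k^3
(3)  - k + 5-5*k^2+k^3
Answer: 2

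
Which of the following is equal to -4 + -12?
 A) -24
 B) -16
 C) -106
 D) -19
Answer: B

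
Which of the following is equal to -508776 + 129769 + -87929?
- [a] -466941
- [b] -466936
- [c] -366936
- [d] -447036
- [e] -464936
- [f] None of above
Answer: b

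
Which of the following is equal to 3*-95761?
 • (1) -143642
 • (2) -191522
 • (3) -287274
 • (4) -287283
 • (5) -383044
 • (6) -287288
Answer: 4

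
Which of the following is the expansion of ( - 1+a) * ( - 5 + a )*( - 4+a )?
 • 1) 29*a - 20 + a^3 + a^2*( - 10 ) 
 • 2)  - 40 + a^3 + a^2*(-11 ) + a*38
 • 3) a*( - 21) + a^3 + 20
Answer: 1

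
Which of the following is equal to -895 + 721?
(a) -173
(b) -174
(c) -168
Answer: b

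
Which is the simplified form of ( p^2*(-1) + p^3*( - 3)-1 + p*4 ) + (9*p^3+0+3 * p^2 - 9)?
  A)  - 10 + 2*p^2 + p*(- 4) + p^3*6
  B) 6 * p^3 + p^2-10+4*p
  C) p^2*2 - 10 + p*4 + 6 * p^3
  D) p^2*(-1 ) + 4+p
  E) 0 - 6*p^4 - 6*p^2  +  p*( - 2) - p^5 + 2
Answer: C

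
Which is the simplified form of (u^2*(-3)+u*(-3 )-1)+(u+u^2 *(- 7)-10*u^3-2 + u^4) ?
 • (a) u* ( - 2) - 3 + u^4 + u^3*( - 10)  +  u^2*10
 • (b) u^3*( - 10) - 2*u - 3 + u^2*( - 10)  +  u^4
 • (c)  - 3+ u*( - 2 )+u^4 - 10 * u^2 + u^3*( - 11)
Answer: b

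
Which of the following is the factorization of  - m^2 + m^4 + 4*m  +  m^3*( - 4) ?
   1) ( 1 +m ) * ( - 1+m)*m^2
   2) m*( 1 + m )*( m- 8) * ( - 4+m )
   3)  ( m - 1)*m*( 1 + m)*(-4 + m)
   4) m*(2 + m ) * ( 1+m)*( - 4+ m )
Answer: 3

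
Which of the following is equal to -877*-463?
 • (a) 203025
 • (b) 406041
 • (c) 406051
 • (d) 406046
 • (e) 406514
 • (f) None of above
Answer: c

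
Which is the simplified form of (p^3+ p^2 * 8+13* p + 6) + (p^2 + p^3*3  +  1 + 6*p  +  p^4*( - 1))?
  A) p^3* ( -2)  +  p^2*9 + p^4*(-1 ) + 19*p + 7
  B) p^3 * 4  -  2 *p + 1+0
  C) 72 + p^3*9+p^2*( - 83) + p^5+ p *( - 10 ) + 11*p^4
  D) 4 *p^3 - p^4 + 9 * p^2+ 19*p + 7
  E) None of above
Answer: D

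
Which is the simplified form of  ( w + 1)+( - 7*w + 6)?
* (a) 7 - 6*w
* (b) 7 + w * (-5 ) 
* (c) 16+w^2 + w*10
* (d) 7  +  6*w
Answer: a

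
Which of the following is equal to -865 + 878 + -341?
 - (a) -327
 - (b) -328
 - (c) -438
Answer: b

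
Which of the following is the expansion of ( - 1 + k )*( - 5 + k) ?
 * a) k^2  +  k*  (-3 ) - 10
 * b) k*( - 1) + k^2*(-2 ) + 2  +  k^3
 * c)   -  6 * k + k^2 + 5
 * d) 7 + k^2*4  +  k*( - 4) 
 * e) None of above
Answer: c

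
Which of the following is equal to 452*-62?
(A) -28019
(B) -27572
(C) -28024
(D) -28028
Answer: C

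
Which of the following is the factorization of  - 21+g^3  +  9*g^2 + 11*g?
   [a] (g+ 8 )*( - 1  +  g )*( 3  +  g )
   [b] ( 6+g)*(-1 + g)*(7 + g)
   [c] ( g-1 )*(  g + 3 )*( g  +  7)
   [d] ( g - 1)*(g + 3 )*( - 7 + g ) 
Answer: c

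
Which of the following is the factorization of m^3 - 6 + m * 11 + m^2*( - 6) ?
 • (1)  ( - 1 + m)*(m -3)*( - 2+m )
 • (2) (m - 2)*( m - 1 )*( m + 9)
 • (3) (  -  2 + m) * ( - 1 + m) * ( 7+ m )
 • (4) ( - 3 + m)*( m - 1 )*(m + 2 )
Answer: 1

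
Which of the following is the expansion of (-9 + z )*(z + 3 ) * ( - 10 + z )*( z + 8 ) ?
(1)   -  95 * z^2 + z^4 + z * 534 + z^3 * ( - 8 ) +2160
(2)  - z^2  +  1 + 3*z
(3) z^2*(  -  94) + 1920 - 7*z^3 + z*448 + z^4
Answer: 1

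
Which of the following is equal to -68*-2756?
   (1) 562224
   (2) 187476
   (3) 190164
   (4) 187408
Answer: 4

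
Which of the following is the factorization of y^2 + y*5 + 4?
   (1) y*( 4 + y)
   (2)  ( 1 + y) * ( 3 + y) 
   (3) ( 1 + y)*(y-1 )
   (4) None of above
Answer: 4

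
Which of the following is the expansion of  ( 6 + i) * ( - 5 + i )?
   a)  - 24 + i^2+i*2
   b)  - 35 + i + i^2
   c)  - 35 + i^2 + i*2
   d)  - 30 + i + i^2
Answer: d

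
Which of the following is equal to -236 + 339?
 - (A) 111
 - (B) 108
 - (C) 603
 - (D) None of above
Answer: D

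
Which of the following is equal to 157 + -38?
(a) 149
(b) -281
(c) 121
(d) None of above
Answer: d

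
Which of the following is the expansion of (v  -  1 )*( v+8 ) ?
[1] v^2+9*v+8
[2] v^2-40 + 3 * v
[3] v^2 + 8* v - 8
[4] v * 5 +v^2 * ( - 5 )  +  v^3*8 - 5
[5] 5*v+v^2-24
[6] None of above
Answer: 6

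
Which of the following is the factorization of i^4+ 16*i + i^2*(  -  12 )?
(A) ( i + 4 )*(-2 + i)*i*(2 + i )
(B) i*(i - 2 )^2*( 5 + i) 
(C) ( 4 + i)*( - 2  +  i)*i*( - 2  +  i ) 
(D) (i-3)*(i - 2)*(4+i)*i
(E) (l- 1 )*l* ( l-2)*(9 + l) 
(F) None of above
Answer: C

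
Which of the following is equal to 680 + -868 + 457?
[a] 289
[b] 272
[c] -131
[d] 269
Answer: d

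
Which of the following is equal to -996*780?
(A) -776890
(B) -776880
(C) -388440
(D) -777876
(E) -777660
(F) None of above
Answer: B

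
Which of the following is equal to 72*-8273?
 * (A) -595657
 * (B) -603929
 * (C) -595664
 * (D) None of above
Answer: D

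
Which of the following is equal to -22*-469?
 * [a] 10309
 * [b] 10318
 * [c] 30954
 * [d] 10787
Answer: b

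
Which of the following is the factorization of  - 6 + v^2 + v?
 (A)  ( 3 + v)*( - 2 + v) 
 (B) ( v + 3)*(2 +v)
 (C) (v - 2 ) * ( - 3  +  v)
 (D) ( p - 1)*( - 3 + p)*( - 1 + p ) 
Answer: A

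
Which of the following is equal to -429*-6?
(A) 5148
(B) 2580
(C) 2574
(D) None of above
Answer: C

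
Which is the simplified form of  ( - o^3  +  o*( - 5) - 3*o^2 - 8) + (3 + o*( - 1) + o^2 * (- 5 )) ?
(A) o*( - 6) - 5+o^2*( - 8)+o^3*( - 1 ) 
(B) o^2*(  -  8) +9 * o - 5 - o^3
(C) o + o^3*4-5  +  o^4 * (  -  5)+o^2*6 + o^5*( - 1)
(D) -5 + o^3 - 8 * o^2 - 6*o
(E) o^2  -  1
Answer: A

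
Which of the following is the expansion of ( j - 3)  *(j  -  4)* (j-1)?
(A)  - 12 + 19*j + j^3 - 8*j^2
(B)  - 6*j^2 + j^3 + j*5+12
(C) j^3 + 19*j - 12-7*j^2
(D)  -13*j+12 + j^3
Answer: A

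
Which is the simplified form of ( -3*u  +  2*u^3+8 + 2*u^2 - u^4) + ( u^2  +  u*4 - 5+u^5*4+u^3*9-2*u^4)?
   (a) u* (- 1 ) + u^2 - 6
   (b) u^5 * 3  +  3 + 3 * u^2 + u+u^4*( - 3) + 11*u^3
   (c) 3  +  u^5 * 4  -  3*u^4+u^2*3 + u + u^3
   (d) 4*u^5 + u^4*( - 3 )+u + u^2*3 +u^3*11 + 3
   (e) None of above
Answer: d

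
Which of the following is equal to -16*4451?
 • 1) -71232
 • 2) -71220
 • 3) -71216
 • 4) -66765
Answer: 3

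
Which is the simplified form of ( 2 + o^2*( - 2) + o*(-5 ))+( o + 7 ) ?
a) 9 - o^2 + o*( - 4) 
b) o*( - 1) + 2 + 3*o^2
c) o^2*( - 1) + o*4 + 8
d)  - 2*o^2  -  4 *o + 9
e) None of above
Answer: d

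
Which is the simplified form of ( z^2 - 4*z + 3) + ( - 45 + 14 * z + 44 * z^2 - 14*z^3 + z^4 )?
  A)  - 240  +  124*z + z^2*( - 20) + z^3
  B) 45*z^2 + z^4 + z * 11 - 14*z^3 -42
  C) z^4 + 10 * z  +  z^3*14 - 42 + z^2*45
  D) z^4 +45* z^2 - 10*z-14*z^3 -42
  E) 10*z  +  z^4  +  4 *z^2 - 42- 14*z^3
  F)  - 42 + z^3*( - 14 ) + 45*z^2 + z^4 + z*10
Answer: F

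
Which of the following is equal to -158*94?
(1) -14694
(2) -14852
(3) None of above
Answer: 2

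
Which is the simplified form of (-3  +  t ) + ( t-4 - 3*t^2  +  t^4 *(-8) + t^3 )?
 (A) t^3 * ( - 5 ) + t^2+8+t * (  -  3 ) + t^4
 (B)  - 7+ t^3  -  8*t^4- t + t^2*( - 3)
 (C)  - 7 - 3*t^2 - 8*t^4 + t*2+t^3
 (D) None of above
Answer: C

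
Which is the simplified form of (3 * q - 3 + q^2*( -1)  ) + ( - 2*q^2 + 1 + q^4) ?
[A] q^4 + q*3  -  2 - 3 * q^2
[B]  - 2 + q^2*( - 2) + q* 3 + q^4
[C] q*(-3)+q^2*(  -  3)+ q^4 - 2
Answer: A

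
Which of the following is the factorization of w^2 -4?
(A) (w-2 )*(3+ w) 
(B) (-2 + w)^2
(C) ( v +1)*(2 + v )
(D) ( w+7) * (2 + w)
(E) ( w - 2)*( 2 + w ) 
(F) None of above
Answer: E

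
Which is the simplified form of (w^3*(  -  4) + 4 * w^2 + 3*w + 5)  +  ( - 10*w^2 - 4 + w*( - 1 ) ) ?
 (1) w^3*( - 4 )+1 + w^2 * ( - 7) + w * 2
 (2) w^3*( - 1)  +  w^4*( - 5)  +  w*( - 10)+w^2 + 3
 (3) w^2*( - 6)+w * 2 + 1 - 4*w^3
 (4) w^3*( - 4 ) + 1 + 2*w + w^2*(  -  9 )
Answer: 3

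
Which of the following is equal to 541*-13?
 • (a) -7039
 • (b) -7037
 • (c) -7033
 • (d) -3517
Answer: c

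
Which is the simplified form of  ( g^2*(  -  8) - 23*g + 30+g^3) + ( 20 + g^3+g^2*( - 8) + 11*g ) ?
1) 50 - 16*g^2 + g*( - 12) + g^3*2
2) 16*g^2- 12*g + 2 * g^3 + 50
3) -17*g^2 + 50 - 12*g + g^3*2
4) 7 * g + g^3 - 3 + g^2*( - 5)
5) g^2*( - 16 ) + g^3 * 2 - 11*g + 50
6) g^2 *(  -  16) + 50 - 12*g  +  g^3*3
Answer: 1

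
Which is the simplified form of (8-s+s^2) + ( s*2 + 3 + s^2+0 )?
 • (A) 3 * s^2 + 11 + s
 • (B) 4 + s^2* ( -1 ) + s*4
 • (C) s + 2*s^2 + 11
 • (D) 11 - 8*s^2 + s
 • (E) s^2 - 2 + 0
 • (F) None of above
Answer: C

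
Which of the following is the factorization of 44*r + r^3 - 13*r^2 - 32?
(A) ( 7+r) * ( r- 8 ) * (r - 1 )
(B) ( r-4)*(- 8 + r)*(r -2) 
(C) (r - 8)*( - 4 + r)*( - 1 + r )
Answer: C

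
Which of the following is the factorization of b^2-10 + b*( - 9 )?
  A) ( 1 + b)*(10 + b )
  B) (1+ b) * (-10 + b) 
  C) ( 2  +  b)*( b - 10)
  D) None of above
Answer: B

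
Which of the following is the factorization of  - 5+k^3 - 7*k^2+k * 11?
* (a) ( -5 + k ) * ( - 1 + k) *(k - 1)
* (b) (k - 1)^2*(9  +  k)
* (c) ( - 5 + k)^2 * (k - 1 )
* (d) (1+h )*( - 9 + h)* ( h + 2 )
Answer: a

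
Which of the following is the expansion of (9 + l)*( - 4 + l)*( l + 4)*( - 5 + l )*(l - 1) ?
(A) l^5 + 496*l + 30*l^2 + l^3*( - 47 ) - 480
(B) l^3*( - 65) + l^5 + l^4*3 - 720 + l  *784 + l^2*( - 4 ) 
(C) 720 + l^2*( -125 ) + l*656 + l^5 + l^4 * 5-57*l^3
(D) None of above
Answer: D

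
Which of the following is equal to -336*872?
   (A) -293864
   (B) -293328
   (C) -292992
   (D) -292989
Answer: C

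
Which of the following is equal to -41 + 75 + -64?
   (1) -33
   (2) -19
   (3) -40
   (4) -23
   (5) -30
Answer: 5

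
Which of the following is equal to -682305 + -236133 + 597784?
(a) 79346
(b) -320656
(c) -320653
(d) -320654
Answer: d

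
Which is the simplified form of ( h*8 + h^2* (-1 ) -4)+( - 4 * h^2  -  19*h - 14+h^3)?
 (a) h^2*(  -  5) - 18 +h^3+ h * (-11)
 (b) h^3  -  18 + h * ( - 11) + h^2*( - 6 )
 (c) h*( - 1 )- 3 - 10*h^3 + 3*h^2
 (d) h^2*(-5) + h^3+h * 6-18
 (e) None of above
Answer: a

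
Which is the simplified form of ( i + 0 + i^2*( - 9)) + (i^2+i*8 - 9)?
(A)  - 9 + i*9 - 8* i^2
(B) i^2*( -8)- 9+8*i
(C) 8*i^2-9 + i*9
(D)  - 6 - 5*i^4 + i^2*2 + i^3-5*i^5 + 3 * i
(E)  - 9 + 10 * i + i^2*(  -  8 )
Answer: A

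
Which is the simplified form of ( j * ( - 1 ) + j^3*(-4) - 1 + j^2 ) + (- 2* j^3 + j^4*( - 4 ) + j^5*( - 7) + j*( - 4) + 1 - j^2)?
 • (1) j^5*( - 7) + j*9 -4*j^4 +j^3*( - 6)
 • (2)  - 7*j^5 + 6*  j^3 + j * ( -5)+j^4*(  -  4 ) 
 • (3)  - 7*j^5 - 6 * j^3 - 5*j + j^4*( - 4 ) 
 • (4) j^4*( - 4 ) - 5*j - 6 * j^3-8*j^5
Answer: 3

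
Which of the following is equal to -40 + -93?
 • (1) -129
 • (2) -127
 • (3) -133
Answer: 3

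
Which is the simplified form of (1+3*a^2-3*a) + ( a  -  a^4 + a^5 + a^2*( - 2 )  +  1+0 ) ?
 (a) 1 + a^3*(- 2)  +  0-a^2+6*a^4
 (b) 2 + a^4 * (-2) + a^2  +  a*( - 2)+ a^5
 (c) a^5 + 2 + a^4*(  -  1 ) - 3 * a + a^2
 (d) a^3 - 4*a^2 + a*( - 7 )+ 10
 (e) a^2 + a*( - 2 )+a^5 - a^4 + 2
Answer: e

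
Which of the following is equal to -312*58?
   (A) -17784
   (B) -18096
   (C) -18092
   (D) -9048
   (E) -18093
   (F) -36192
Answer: B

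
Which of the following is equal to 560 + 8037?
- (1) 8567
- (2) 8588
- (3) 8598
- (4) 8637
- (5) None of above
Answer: 5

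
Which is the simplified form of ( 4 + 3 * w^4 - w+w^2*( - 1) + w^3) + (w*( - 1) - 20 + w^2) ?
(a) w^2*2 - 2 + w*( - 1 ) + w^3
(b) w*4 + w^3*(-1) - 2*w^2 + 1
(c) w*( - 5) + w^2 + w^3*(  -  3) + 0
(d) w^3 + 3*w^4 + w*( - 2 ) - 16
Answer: d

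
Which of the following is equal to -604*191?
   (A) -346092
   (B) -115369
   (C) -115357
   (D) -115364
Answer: D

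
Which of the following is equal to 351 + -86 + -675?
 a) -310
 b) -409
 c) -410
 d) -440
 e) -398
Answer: c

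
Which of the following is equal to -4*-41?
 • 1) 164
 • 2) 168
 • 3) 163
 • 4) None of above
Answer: 1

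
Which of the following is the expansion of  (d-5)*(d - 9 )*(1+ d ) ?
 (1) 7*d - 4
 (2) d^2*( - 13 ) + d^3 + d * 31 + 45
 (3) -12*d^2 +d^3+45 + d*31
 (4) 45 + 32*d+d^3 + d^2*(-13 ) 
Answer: 2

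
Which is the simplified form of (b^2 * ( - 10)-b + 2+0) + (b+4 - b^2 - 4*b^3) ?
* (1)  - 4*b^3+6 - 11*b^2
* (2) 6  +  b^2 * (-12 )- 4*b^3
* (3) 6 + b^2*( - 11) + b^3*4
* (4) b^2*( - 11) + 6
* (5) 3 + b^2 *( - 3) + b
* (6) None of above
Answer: 1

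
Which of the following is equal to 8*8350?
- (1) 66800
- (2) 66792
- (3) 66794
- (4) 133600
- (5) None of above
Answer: 1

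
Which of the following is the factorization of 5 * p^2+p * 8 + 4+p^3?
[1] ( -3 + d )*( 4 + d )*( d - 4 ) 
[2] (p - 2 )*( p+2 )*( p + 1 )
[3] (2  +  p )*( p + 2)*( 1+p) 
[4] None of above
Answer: 3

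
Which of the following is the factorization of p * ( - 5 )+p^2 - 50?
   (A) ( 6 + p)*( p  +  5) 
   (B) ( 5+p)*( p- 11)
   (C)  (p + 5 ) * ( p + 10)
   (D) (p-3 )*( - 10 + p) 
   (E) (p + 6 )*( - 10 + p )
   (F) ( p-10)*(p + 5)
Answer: F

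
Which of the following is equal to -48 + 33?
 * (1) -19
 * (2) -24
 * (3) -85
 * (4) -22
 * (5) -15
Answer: 5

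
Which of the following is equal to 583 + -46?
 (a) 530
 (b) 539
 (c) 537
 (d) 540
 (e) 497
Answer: c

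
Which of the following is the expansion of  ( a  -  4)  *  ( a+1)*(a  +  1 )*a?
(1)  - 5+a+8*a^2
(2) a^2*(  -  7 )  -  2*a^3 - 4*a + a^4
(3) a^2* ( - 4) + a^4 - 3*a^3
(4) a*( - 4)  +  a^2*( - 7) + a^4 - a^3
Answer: 2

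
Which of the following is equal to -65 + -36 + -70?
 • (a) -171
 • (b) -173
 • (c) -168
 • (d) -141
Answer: a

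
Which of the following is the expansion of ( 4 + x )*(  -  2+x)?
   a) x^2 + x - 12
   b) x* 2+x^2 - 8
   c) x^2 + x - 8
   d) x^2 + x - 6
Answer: b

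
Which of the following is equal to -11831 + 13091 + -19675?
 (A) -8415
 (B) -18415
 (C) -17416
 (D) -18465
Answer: B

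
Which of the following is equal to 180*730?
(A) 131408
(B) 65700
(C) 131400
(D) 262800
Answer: C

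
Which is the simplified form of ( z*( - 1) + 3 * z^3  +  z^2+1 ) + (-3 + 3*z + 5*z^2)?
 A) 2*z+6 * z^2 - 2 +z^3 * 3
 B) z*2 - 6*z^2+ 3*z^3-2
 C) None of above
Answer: A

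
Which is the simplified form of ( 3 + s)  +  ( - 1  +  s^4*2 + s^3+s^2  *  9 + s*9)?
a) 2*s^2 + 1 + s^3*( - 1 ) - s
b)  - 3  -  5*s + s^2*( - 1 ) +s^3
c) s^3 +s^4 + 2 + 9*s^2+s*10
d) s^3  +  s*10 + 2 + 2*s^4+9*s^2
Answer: d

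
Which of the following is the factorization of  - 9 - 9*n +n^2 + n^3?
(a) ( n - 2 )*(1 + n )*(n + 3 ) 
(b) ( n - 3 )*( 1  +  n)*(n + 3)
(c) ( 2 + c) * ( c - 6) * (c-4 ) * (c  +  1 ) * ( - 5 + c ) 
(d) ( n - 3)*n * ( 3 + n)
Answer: b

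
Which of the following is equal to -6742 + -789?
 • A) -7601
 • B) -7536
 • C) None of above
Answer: C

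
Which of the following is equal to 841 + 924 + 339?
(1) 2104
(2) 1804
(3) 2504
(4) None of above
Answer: 1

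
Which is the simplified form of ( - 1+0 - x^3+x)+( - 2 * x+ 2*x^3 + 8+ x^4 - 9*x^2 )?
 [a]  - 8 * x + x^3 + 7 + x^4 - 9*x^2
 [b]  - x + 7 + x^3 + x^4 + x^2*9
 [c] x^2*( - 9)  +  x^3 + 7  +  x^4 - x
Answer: c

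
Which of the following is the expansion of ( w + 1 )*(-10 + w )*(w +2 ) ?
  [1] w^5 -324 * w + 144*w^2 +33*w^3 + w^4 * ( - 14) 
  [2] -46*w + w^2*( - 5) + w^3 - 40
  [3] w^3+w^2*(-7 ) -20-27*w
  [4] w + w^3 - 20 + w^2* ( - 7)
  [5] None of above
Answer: 5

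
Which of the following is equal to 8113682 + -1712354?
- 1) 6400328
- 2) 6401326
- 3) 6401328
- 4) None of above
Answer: 3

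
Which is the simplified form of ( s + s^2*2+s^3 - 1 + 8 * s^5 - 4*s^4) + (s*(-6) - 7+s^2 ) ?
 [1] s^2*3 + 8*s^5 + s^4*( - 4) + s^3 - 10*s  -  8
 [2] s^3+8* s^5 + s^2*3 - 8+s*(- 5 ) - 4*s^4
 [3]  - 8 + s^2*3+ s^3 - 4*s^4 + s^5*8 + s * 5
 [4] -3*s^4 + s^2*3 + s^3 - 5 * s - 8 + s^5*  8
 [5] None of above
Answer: 2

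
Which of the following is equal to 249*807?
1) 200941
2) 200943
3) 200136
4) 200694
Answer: 2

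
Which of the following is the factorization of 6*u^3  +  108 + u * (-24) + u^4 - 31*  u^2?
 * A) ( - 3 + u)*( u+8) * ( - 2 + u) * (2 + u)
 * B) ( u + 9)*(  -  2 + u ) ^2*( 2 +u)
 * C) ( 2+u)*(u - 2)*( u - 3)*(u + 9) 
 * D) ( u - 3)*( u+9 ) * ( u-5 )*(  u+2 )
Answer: C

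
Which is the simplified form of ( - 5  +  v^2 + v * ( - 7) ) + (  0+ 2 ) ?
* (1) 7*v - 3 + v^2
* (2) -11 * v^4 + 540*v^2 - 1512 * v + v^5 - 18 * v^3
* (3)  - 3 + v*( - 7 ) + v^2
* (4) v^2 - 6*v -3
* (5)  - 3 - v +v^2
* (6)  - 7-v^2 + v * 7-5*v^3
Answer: 3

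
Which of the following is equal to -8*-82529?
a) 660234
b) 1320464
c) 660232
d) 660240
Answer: c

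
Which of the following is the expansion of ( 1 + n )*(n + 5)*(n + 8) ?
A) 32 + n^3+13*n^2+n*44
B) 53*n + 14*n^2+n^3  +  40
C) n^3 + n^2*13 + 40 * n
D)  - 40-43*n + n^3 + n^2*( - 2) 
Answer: B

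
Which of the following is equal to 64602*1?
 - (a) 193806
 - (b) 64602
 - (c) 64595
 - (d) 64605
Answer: b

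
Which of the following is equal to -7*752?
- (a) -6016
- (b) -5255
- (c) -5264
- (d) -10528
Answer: c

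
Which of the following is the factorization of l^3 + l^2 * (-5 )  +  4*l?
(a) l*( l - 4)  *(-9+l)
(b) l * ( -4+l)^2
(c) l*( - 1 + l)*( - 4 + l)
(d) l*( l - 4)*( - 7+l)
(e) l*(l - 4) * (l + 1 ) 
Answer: c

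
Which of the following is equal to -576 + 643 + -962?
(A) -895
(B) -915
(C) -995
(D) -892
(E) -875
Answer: A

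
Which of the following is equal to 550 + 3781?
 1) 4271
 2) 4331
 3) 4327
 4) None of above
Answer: 2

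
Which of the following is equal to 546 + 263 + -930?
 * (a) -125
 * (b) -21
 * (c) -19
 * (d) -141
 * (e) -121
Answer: e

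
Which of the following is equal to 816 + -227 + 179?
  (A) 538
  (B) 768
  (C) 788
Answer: B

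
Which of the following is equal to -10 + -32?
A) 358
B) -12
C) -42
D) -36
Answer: C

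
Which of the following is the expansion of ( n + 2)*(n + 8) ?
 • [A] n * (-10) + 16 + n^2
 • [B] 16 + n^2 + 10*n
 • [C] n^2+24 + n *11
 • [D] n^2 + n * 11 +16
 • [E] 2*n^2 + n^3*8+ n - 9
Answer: B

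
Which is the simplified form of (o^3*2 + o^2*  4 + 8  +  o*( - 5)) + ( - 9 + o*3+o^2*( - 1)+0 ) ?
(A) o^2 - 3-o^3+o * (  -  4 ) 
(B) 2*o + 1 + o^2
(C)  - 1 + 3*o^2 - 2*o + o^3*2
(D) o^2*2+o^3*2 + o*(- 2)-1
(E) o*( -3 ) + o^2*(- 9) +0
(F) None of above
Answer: C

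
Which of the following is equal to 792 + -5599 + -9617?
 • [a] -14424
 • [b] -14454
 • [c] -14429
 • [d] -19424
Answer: a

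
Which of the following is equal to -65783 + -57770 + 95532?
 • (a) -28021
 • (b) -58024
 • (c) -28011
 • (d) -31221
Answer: a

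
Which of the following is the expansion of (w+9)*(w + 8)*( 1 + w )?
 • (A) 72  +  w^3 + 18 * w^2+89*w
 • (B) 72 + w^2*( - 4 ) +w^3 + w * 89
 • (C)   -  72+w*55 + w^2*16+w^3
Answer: A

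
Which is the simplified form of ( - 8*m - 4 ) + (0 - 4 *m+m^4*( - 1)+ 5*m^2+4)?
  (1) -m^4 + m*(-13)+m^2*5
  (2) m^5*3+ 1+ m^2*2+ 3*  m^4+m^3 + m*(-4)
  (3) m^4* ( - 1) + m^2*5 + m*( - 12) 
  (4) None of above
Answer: 3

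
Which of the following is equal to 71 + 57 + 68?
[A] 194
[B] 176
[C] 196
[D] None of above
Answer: C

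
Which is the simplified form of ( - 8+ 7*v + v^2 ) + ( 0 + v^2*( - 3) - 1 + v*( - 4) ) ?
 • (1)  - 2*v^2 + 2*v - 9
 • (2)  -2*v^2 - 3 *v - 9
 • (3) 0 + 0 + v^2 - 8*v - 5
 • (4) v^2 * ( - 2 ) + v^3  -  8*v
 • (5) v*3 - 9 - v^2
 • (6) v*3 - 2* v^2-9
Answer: 6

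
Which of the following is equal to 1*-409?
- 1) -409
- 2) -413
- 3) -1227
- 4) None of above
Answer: 1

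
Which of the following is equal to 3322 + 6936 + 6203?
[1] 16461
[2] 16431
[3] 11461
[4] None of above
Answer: 1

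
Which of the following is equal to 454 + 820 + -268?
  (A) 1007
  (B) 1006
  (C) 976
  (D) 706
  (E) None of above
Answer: B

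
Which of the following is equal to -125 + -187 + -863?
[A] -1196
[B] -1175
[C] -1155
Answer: B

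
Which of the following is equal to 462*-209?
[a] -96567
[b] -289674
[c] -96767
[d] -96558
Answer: d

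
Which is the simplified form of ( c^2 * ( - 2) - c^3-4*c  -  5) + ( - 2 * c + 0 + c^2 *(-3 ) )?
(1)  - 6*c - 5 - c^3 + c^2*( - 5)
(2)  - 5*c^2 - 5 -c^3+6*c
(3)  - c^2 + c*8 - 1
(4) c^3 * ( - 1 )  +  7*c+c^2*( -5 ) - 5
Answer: 1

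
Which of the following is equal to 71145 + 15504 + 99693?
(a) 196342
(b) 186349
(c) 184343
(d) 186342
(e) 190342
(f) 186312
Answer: d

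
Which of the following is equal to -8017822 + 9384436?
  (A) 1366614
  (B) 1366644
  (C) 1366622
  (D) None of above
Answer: A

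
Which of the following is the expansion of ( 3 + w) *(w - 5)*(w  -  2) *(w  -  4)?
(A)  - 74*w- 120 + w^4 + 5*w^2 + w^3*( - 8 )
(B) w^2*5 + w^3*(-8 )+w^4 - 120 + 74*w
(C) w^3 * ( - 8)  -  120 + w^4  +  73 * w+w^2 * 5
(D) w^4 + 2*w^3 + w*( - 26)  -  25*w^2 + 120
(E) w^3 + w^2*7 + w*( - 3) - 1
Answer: B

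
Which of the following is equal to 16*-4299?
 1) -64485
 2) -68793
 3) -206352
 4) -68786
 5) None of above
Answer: 5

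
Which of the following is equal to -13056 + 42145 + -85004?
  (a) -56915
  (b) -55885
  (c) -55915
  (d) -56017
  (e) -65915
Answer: c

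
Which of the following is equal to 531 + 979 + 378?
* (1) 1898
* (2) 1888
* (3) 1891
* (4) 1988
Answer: 2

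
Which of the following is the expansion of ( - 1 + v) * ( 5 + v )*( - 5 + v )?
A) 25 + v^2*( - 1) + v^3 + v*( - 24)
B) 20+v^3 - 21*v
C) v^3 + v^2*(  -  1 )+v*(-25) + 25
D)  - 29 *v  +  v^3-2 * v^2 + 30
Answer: C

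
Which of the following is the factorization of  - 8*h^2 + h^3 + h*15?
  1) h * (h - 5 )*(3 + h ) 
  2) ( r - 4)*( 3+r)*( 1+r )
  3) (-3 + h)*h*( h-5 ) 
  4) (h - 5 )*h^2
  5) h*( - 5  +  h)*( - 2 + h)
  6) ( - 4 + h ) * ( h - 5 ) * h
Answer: 3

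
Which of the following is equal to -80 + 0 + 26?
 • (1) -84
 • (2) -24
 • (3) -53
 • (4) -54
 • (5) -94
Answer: 4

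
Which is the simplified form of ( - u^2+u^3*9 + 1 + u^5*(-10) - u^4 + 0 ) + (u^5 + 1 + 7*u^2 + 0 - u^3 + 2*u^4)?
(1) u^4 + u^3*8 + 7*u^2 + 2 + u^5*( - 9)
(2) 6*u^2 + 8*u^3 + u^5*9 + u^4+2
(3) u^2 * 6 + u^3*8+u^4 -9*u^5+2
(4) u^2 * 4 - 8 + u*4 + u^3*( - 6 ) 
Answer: 3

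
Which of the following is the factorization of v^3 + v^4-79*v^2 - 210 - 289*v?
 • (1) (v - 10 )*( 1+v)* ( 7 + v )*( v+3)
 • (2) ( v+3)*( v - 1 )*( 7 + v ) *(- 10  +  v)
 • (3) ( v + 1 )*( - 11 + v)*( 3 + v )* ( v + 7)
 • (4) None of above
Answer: 1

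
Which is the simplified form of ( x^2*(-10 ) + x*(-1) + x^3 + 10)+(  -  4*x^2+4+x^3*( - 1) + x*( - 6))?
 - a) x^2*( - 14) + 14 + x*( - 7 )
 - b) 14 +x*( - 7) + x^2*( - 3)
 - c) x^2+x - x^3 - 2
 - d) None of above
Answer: a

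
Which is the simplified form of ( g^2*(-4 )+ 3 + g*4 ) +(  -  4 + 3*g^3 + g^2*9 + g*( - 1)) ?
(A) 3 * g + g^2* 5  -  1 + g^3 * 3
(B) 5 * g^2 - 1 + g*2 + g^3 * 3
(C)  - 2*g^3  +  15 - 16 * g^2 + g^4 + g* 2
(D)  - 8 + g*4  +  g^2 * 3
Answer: A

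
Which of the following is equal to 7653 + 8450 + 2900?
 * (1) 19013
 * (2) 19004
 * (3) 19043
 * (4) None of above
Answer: 4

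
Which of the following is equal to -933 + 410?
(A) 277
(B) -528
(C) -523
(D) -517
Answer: C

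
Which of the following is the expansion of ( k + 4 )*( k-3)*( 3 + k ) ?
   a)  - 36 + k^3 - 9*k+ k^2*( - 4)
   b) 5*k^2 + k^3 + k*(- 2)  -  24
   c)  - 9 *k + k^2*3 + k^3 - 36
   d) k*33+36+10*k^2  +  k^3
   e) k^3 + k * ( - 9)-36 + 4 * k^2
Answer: e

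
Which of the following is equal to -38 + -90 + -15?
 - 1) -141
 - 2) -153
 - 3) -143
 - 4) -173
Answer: 3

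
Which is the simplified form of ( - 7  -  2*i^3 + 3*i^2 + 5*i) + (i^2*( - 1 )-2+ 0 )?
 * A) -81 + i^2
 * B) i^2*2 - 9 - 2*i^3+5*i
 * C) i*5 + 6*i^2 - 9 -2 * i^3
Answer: B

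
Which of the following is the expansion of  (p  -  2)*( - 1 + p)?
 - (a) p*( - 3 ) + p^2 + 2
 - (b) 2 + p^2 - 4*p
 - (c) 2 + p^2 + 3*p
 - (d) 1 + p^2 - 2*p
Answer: a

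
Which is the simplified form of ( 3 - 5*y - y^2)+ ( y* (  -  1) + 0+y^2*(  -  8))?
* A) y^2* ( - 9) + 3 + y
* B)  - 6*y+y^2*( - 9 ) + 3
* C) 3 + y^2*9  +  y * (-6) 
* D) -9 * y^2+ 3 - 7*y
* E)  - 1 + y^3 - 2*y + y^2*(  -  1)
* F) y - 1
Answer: B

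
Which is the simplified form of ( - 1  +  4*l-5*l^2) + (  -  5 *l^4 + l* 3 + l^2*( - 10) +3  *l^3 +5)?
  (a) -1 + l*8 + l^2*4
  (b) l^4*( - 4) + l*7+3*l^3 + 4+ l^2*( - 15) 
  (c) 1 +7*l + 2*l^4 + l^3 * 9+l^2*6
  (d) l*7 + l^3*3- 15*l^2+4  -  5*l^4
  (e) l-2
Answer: d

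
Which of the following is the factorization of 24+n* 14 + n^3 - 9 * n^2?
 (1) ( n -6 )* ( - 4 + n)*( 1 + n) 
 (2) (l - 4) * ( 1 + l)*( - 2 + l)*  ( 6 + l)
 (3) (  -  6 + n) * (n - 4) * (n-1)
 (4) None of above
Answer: 1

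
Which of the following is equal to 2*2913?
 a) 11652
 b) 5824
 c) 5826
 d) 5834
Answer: c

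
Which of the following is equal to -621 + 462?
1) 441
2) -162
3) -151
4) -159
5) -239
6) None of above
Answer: 4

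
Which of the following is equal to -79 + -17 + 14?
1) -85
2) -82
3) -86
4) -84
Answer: 2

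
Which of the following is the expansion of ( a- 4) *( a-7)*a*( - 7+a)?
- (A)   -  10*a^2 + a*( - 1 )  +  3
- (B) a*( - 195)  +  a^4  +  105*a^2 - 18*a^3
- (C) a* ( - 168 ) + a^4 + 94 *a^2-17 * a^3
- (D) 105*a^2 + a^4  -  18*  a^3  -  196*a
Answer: D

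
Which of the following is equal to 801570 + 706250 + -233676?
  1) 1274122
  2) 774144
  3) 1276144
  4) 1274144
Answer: 4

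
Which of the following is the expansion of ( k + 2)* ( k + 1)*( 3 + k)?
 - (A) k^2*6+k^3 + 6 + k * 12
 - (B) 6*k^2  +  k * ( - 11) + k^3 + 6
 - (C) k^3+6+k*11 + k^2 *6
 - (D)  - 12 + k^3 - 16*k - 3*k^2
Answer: C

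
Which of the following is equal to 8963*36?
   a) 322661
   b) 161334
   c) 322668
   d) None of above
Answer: c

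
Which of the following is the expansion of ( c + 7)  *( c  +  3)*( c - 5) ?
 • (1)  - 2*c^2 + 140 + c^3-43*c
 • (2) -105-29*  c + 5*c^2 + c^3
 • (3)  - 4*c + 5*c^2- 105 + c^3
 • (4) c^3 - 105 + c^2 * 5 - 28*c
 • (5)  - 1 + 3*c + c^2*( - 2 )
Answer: 2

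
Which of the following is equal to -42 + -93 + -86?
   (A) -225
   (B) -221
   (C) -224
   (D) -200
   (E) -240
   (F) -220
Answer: B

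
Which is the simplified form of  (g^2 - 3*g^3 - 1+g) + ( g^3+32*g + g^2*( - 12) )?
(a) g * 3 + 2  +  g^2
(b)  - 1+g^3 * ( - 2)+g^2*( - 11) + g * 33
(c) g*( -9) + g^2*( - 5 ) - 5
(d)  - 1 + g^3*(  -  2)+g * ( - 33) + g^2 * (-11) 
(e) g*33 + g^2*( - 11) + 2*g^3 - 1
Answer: b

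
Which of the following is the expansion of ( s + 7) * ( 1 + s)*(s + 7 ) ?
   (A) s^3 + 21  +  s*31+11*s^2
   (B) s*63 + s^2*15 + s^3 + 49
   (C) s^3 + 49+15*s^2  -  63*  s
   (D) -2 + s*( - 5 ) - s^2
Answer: B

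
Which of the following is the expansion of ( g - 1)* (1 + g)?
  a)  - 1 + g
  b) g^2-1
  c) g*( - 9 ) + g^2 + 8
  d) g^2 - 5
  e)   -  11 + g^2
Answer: b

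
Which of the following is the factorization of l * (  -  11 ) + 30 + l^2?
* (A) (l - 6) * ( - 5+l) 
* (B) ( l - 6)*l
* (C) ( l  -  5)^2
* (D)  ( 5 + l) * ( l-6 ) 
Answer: A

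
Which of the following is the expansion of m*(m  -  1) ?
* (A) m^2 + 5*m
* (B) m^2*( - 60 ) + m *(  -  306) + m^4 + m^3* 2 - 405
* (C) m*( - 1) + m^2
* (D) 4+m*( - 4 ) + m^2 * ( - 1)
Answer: C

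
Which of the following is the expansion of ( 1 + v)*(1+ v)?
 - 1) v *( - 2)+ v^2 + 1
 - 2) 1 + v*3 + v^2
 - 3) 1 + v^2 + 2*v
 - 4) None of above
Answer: 3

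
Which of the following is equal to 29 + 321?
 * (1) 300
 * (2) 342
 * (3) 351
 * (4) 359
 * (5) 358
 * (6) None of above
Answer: 6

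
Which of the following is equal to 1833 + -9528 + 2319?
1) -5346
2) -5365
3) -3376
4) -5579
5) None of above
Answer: 5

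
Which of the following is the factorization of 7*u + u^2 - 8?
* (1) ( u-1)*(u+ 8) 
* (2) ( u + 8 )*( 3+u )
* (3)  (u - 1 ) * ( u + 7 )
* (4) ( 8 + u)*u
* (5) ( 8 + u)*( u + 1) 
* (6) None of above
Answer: 1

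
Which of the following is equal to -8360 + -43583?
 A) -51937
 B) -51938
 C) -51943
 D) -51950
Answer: C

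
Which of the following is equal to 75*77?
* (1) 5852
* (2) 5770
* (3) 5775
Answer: 3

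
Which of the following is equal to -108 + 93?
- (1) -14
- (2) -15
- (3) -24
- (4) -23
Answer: 2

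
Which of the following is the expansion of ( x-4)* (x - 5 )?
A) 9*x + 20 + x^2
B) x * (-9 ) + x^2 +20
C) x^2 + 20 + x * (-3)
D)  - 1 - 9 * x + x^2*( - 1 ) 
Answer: B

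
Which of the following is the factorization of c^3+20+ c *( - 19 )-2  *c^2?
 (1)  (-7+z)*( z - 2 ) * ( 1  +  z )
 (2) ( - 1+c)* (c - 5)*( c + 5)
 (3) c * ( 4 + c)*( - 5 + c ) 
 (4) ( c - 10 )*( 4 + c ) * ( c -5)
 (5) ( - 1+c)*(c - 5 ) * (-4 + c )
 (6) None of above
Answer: 6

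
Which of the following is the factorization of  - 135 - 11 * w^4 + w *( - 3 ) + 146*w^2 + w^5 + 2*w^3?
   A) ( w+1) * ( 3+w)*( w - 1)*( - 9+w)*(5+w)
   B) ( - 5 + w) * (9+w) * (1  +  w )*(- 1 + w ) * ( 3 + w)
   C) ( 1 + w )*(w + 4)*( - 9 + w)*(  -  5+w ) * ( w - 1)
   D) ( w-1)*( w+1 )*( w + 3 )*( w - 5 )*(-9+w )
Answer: D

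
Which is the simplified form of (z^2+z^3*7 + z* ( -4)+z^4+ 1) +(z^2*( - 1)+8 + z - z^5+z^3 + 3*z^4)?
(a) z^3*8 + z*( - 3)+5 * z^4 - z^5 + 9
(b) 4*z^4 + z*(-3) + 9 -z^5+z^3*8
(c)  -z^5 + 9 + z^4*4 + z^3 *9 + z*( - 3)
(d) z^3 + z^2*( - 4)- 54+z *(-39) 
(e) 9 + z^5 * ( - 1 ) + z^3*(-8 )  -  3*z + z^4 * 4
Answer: b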